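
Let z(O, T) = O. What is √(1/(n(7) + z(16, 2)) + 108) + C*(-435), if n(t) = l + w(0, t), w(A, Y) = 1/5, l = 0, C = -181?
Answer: 78735 + √8753/9 ≈ 78745.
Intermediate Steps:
w(A, Y) = ⅕ (w(A, Y) = 1*(⅕) = ⅕)
n(t) = ⅕ (n(t) = 0 + ⅕ = ⅕)
√(1/(n(7) + z(16, 2)) + 108) + C*(-435) = √(1/(⅕ + 16) + 108) - 181*(-435) = √(1/(81/5) + 108) + 78735 = √(5/81 + 108) + 78735 = √(8753/81) + 78735 = √8753/9 + 78735 = 78735 + √8753/9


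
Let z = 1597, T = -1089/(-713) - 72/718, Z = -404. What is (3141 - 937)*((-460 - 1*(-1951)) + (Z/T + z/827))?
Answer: 805512398199784/302089041 ≈ 2.6665e+6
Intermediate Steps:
T = 365283/255967 (T = -1089*(-1/713) - 72*1/718 = 1089/713 - 36/359 = 365283/255967 ≈ 1.4271)
(3141 - 937)*((-460 - 1*(-1951)) + (Z/T + z/827)) = (3141 - 937)*((-460 - 1*(-1951)) + (-404/365283/255967 + 1597/827)) = 2204*((-460 + 1951) + (-404*255967/365283 + 1597*(1/827))) = 2204*(1491 + (-103410668/365283 + 1597/827)) = 2204*(1491 - 84937265485/302089041) = 2204*(365477494646/302089041) = 805512398199784/302089041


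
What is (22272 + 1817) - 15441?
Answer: 8648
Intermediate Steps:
(22272 + 1817) - 15441 = 24089 - 15441 = 8648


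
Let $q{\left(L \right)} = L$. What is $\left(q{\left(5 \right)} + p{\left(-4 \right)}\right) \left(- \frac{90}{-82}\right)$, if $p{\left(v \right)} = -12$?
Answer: $- \frac{315}{41} \approx -7.6829$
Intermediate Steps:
$\left(q{\left(5 \right)} + p{\left(-4 \right)}\right) \left(- \frac{90}{-82}\right) = \left(5 - 12\right) \left(- \frac{90}{-82}\right) = - 7 \left(\left(-90\right) \left(- \frac{1}{82}\right)\right) = \left(-7\right) \frac{45}{41} = - \frac{315}{41}$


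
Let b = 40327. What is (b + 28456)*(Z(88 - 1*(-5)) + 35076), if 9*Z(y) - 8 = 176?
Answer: 21726348644/9 ≈ 2.4140e+9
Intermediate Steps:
Z(y) = 184/9 (Z(y) = 8/9 + (1/9)*176 = 8/9 + 176/9 = 184/9)
(b + 28456)*(Z(88 - 1*(-5)) + 35076) = (40327 + 28456)*(184/9 + 35076) = 68783*(315868/9) = 21726348644/9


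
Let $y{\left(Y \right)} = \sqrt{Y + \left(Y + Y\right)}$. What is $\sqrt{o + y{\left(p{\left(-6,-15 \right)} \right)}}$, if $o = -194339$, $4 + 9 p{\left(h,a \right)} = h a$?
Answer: $\frac{\sqrt{-1749051 + 3 \sqrt{258}}}{3} \approx 440.83 i$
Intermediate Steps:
$p{\left(h,a \right)} = - \frac{4}{9} + \frac{a h}{9}$ ($p{\left(h,a \right)} = - \frac{4}{9} + \frac{h a}{9} = - \frac{4}{9} + \frac{a h}{9}$)
$y{\left(Y \right)} = \sqrt{3} \sqrt{Y}$ ($y{\left(Y \right)} = \sqrt{Y + 2 Y} = \sqrt{3 Y} = \sqrt{3} \sqrt{Y}$)
$\sqrt{o + y{\left(p{\left(-6,-15 \right)} \right)}} = \sqrt{-194339 + \sqrt{3} \sqrt{- \frac{4}{9} + \frac{1}{9} \left(-15\right) \left(-6\right)}} = \sqrt{-194339 + \sqrt{3} \sqrt{- \frac{4}{9} + 10}} = \sqrt{-194339 + \sqrt{3} \sqrt{\frac{86}{9}}} = \sqrt{-194339 + \sqrt{3} \frac{\sqrt{86}}{3}} = \sqrt{-194339 + \frac{\sqrt{258}}{3}}$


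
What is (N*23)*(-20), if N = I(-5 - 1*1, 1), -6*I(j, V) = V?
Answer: 230/3 ≈ 76.667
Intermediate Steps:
I(j, V) = -V/6
N = -1/6 (N = -1/6*1 = -1/6 ≈ -0.16667)
(N*23)*(-20) = -1/6*23*(-20) = -23/6*(-20) = 230/3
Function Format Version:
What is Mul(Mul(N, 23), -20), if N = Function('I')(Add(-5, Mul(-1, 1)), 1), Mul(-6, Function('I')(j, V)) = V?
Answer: Rational(230, 3) ≈ 76.667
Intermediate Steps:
Function('I')(j, V) = Mul(Rational(-1, 6), V)
N = Rational(-1, 6) (N = Mul(Rational(-1, 6), 1) = Rational(-1, 6) ≈ -0.16667)
Mul(Mul(N, 23), -20) = Mul(Mul(Rational(-1, 6), 23), -20) = Mul(Rational(-23, 6), -20) = Rational(230, 3)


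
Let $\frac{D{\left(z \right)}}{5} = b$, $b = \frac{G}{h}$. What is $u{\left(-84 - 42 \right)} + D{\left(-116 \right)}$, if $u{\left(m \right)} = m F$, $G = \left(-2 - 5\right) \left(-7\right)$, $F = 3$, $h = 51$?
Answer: $- \frac{19033}{51} \approx -373.2$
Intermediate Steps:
$G = 49$ ($G = \left(-7\right) \left(-7\right) = 49$)
$b = \frac{49}{51} \approx 0.96078$
$u{\left(m \right)} = 3 m$ ($u{\left(m \right)} = m 3 = 3 m$)
$D{\left(z \right)} = \frac{245}{51}$ ($D{\left(z \right)} = 5 \cdot \frac{49}{51} = \frac{245}{51}$)
$u{\left(-84 - 42 \right)} + D{\left(-116 \right)} = 3 \left(-84 - 42\right) + \frac{245}{51} = 3 \left(-126\right) + \frac{245}{51} = -378 + \frac{245}{51} = - \frac{19033}{51}$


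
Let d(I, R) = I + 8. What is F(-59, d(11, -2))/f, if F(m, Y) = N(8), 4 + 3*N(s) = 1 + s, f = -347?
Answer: -5/1041 ≈ -0.0048031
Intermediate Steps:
N(s) = -1 + s/3 (N(s) = -4/3 + (1 + s)/3 = -4/3 + (⅓ + s/3) = -1 + s/3)
d(I, R) = 8 + I
F(m, Y) = 5/3 (F(m, Y) = -1 + (⅓)*8 = -1 + 8/3 = 5/3)
F(-59, d(11, -2))/f = (5/3)/(-347) = (5/3)*(-1/347) = -5/1041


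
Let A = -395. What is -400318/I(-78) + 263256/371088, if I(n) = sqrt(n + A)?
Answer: 10969/15462 + 400318*I*sqrt(473)/473 ≈ 0.70942 + 18407.0*I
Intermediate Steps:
I(n) = sqrt(-395 + n) (I(n) = sqrt(n - 395) = sqrt(-395 + n))
-400318/I(-78) + 263256/371088 = -400318/sqrt(-395 - 78) + 263256/371088 = -400318*(-I*sqrt(473)/473) + 263256*(1/371088) = -400318*(-I*sqrt(473)/473) + 10969/15462 = -(-400318)*I*sqrt(473)/473 + 10969/15462 = 400318*I*sqrt(473)/473 + 10969/15462 = 10969/15462 + 400318*I*sqrt(473)/473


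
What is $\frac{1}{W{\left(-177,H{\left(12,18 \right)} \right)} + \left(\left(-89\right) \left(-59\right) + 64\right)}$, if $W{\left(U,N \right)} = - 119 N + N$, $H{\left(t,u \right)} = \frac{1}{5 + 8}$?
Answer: $\frac{13}{68977} \approx 0.00018847$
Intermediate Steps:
$H{\left(t,u \right)} = \frac{1}{13}$
$W{\left(U,N \right)} = - 118 N$
$\frac{1}{W{\left(-177,H{\left(12,18 \right)} \right)} + \left(\left(-89\right) \left(-59\right) + 64\right)} = \frac{1}{\left(-118\right) \frac{1}{13} + \left(\left(-89\right) \left(-59\right) + 64\right)} = \frac{1}{- \frac{118}{13} + \left(5251 + 64\right)} = \frac{1}{- \frac{118}{13} + 5315} = \frac{1}{\frac{68977}{13}} = \frac{13}{68977}$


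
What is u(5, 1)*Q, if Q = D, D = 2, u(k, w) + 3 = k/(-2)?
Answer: -11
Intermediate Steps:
u(k, w) = -3 - k/2 (u(k, w) = -3 + k/(-2) = -3 + k*(-1/2) = -3 - k/2)
Q = 2
u(5, 1)*Q = (-3 - 1/2*5)*2 = (-3 - 5/2)*2 = -11/2*2 = -11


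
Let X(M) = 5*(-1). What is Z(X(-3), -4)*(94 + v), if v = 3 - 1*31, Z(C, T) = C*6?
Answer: -1980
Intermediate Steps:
X(M) = -5
Z(C, T) = 6*C
v = -28 (v = 3 - 31 = -28)
Z(X(-3), -4)*(94 + v) = (6*(-5))*(94 - 28) = -30*66 = -1980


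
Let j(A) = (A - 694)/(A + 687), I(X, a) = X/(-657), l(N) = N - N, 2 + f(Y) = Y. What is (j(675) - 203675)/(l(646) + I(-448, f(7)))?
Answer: -60751775811/203392 ≈ -2.9869e+5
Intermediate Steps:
f(Y) = -2 + Y
l(N) = 0
I(X, a) = -X/657 (I(X, a) = X*(-1/657) = -X/657)
j(A) = (-694 + A)/(687 + A)
(j(675) - 203675)/(l(646) + I(-448, f(7))) = ((-694 + 675)/(687 + 675) - 203675)/(0 - 1/657*(-448)) = (-19/1362 - 203675)/(0 + 448/657) = ((1/1362)*(-19) - 203675)/(448/657) = (-19/1362 - 203675)*(657/448) = -277405369/1362*657/448 = -60751775811/203392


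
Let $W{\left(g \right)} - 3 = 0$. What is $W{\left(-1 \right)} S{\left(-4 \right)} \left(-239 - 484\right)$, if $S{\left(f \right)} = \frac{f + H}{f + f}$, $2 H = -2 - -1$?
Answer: $- \frac{19521}{16} \approx -1220.1$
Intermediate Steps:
$H = - \frac{1}{2}$ ($H = \frac{-2 - -1}{2} = \frac{-2 + 1}{2} = \frac{1}{2} \left(-1\right) = - \frac{1}{2} \approx -0.5$)
$S{\left(f \right)} = \frac{- \frac{1}{2} + f}{2 f}$ ($S{\left(f \right)} = \frac{f - \frac{1}{2}}{f + f} = \frac{- \frac{1}{2} + f}{2 f}$)
$W{\left(g \right)} = 3$ ($W{\left(g \right)} = 3 + 0 = 3$)
$W{\left(-1 \right)} S{\left(-4 \right)} \left(-239 - 484\right) = 3 \frac{-1 + 2 \left(-4\right)}{4 \left(-4\right)} \left(-239 - 484\right) = 3 \cdot \frac{1}{4} \left(- \frac{1}{4}\right) \left(-1 - 8\right) \left(-723\right) = 3 \cdot \frac{1}{4} \left(- \frac{1}{4}\right) \left(-9\right) \left(-723\right) = 3 \cdot \frac{9}{16} \left(-723\right) = \frac{27}{16} \left(-723\right) = - \frac{19521}{16}$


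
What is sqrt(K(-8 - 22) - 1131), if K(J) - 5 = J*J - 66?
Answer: 2*I*sqrt(73) ≈ 17.088*I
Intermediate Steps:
K(J) = -61 + J**2 (K(J) = 5 + (J*J - 66) = 5 + (J**2 - 66) = 5 + (-66 + J**2) = -61 + J**2)
sqrt(K(-8 - 22) - 1131) = sqrt((-61 + (-8 - 22)**2) - 1131) = sqrt((-61 + (-30)**2) - 1131) = sqrt((-61 + 900) - 1131) = sqrt(839 - 1131) = sqrt(-292) = 2*I*sqrt(73)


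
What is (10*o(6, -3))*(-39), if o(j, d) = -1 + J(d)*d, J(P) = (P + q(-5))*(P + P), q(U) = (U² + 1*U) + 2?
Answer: -132990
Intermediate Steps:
q(U) = 2 + U + U² (q(U) = (U² + U) + 2 = (U + U²) + 2 = 2 + U + U²)
J(P) = 2*P*(22 + P) (J(P) = (P + (2 - 5 + (-5)²))*(P + P) = (P + (2 - 5 + 25))*(2*P) = (P + 22)*(2*P) = (22 + P)*(2*P) = 2*P*(22 + P))
o(j, d) = -1 + 2*d²*(22 + d) (o(j, d) = -1 + (2*d*(22 + d))*d = -1 + 2*d²*(22 + d))
(10*o(6, -3))*(-39) = (10*(-1 + 2*(-3)²*(22 - 3)))*(-39) = (10*(-1 + 2*9*19))*(-39) = (10*(-1 + 342))*(-39) = (10*341)*(-39) = 3410*(-39) = -132990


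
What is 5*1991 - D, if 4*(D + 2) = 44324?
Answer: -1124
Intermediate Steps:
D = 11079 (D = -2 + (¼)*44324 = -2 + 11081 = 11079)
5*1991 - D = 5*1991 - 1*11079 = 9955 - 11079 = -1124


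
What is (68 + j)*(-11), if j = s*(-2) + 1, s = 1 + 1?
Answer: -715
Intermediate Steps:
s = 2
j = -3 (j = 2*(-2) + 1 = -4 + 1 = -3)
(68 + j)*(-11) = (68 - 3)*(-11) = 65*(-11) = -715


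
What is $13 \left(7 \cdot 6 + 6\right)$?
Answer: $624$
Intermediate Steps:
$13 \left(7 \cdot 6 + 6\right) = 13 \left(42 + 6\right) = 13 \cdot 48 = 624$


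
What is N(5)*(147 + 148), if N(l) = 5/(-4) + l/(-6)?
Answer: -7375/12 ≈ -614.58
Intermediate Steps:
N(l) = -5/4 - l/6 (N(l) = 5*(-¼) + l*(-⅙) = -5/4 - l/6)
N(5)*(147 + 148) = (-5/4 - ⅙*5)*(147 + 148) = (-5/4 - ⅚)*295 = -25/12*295 = -7375/12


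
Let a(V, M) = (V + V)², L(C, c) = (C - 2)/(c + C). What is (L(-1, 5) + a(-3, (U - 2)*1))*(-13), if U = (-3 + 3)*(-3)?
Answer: -1833/4 ≈ -458.25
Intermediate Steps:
U = 0 (U = 0*(-3) = 0)
L(C, c) = (-2 + C)/(C + c)
a(V, M) = 4*V² (a(V, M) = (2*V)² = 4*V²)
(L(-1, 5) + a(-3, (U - 2)*1))*(-13) = ((-2 - 1)/(-1 + 5) + 4*(-3)²)*(-13) = (-3/4 + 4*9)*(-13) = ((¼)*(-3) + 36)*(-13) = (-¾ + 36)*(-13) = (141/4)*(-13) = -1833/4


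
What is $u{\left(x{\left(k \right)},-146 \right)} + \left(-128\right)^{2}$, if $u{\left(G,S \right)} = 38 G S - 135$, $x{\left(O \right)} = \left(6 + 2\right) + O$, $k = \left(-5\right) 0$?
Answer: $-28135$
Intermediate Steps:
$k = 0$
$x{\left(O \right)} = 8 + O$
$u{\left(G,S \right)} = -135 + 38 G S$ ($u{\left(G,S \right)} = 38 G S - 135 = -135 + 38 G S$)
$u{\left(x{\left(k \right)},-146 \right)} + \left(-128\right)^{2} = \left(-135 + 38 \left(8 + 0\right) \left(-146\right)\right) + \left(-128\right)^{2} = \left(-135 + 38 \cdot 8 \left(-146\right)\right) + 16384 = \left(-135 - 44384\right) + 16384 = -44519 + 16384 = -28135$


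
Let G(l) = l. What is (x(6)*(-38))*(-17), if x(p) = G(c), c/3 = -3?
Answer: -5814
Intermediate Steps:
c = -9 (c = 3*(-3) = -9)
x(p) = -9
(x(6)*(-38))*(-17) = -9*(-38)*(-17) = 342*(-17) = -5814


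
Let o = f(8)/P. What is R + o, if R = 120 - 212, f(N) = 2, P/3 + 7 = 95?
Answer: -12143/132 ≈ -91.992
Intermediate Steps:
P = 264 (P = -21 + 3*95 = -21 + 285 = 264)
R = -92
o = 1/132 (o = 2/264 = 2*(1/264) = 1/132 ≈ 0.0075758)
R + o = -92 + 1/132 = -12143/132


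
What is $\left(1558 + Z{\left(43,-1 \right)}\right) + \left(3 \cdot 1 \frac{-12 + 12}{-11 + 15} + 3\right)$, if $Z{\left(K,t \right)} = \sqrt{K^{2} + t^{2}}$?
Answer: $1561 + 5 \sqrt{74} \approx 1604.0$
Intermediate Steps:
$\left(1558 + Z{\left(43,-1 \right)}\right) + \left(3 \cdot 1 \frac{-12 + 12}{-11 + 15} + 3\right) = \left(1558 + \sqrt{43^{2} + \left(-1\right)^{2}}\right) + \left(3 \cdot 1 \frac{-12 + 12}{-11 + 15} + 3\right) = \left(1558 + \sqrt{1849 + 1}\right) + \left(3 \cdot \frac{0}{4} + 3\right) = \left(1558 + \sqrt{1850}\right) + \left(3 \cdot 0 \cdot \frac{1}{4} + 3\right) = \left(1558 + 5 \sqrt{74}\right) + \left(3 \cdot 0 + 3\right) = \left(1558 + 5 \sqrt{74}\right) + \left(0 + 3\right) = \left(1558 + 5 \sqrt{74}\right) + 3 = 1561 + 5 \sqrt{74}$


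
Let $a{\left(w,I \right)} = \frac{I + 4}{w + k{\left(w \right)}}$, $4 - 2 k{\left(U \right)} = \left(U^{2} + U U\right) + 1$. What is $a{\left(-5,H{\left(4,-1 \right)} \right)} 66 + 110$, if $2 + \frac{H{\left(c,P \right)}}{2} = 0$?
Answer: $110$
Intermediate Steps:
$H{\left(c,P \right)} = -4$ ($H{\left(c,P \right)} = -4 + 2 \cdot 0 = -4 + 0 = -4$)
$k{\left(U \right)} = \frac{3}{2} - U^{2}$ ($k{\left(U \right)} = 2 - \frac{\left(U^{2} + U U\right) + 1}{2} = 2 - \frac{\left(U^{2} + U^{2}\right) + 1}{2} = 2 - \frac{2 U^{2} + 1}{2} = 2 - \frac{1 + 2 U^{2}}{2} = 2 - \left(\frac{1}{2} + U^{2}\right) = \frac{3}{2} - U^{2}$)
$a{\left(w,I \right)} = \frac{4 + I}{\frac{3}{2} + w - w^{2}}$ ($a{\left(w,I \right)} = \frac{I + 4}{w - \left(- \frac{3}{2} + w^{2}\right)} = \frac{4 + I}{\frac{3}{2} + w - w^{2}}$)
$a{\left(-5,H{\left(4,-1 \right)} \right)} 66 + 110 = \frac{2 \left(4 - 4\right)}{3 - 2 \left(-5\right)^{2} + 2 \left(-5\right)} 66 + 110 = 2 \frac{1}{3 - 50 - 10} \cdot 0 \cdot 66 + 110 = 2 \frac{1}{-57} \cdot 0 \cdot 66 + 110 = 2 \left(- \frac{1}{57}\right) 0 \cdot 66 + 110 = 0 \cdot 66 + 110 = 0 + 110 = 110$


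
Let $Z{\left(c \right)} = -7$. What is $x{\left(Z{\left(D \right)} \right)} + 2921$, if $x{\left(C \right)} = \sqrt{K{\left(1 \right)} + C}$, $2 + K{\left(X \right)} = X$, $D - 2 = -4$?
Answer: $2921 + 2 i \sqrt{2} \approx 2921.0 + 2.8284 i$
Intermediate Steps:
$D = -2$ ($D = 2 - 4 = -2$)
$K{\left(X \right)} = -2 + X$
$x{\left(C \right)} = \sqrt{-1 + C}$ ($x{\left(C \right)} = \sqrt{\left(-2 + 1\right) + C} = \sqrt{-1 + C}$)
$x{\left(Z{\left(D \right)} \right)} + 2921 = \sqrt{-1 - 7} + 2921 = \sqrt{-8} + 2921 = 2 i \sqrt{2} + 2921 = 2921 + 2 i \sqrt{2}$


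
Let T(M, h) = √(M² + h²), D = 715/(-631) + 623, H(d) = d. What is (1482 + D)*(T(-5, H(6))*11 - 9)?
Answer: -11947860/631 + 14602940*√61/631 ≈ 1.6181e+5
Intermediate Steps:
D = 392398/631 (D = 715*(-1/631) + 623 = -715/631 + 623 = 392398/631 ≈ 621.87)
(1482 + D)*(T(-5, H(6))*11 - 9) = (1482 + 392398/631)*(√((-5)² + 6²)*11 - 9) = 1327540*(√(25 + 36)*11 - 9)/631 = 1327540*(√61*11 - 9)/631 = 1327540*(11*√61 - 9)/631 = 1327540*(-9 + 11*√61)/631 = -11947860/631 + 14602940*√61/631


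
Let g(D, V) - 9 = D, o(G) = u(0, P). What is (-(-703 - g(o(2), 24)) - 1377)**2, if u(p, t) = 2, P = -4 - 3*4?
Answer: 439569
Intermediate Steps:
P = -16 (P = -4 - 12 = -16)
o(G) = 2
g(D, V) = 9 + D
(-(-703 - g(o(2), 24)) - 1377)**2 = (-(-703 - (9 + 2)) - 1377)**2 = (-(-703 - 1*11) - 1377)**2 = (-(-703 - 11) - 1377)**2 = (-1*(-714) - 1377)**2 = (714 - 1377)**2 = (-663)**2 = 439569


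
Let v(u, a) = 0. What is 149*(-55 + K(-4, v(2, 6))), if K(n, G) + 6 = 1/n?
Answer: -36505/4 ≈ -9126.3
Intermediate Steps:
K(n, G) = -6 + 1/n
149*(-55 + K(-4, v(2, 6))) = 149*(-55 + (-6 + 1/(-4))) = 149*(-55 + (-6 - ¼)) = 149*(-55 - 25/4) = 149*(-245/4) = -36505/4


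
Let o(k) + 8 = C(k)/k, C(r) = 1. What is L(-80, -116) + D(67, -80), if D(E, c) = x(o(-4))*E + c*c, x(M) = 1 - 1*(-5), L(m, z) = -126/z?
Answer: 394579/58 ≈ 6803.1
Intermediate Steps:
o(k) = -8 + 1/k
x(M) = 6 (x(M) = 1 + 5 = 6)
D(E, c) = c² + 6*E (D(E, c) = 6*E + c*c = 6*E + c² = c² + 6*E)
L(-80, -116) + D(67, -80) = -126/(-116) + ((-80)² + 6*67) = -126*(-1/116) + (6400 + 402) = 63/58 + 6802 = 394579/58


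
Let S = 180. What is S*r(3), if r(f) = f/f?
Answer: 180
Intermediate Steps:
r(f) = 1
S*r(3) = 180*1 = 180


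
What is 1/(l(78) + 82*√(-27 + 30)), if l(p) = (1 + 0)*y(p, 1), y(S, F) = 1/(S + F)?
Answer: -79/125893451 + 511762*√3/125893451 ≈ 0.0070402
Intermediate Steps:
y(S, F) = 1/(F + S)
l(p) = 1/(1 + p) (l(p) = (1 + 0)/(1 + p) = 1/(1 + p))
1/(l(78) + 82*√(-27 + 30)) = 1/(1/(1 + 78) + 82*√(-27 + 30)) = 1/(1/79 + 82*√3)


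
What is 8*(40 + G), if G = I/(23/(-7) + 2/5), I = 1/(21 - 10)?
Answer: 355240/1111 ≈ 319.75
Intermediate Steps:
I = 1/11 ≈ 0.090909
G = -35/1111 (G = 1/(11*(23/(-7) + 2/5)) = 1/(11*(23*(-⅐) + 2*(⅕))) = 1/(11*(-23/7 + ⅖)) = 1/(11*(-101/35)) = (1/11)*(-35/101) = -35/1111 ≈ -0.031503)
8*(40 + G) = 8*(40 - 35/1111) = 8*(44405/1111) = 355240/1111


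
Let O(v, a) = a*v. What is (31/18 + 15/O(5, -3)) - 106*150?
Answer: -286187/18 ≈ -15899.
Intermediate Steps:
(31/18 + 15/O(5, -3)) - 106*150 = (31/18 + 15/((-3*5))) - 106*150 = (31*(1/18) + 15/(-15)) - 15900 = (31/18 + 15*(-1/15)) - 15900 = (31/18 - 1) - 15900 = 13/18 - 15900 = -286187/18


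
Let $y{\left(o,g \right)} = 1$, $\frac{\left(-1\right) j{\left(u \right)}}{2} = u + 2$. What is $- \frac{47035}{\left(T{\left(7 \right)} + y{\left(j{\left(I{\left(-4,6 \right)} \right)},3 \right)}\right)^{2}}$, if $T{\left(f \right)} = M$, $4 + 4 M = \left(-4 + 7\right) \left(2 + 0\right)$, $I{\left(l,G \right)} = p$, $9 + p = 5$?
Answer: $- \frac{188140}{9} \approx -20904.0$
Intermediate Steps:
$p = -4$ ($p = -9 + 5 = -4$)
$I{\left(l,G \right)} = -4$
$j{\left(u \right)} = -4 - 2 u$ ($j{\left(u \right)} = - 2 \left(u + 2\right) = - 2 \left(2 + u\right) = -4 - 2 u$)
$M = \frac{1}{2}$ ($M = -1 + \frac{\left(-4 + 7\right) \left(2 + 0\right)}{4} = -1 + \frac{3 \cdot 2}{4} = -1 + \frac{1}{4} \cdot 6 = -1 + \frac{3}{2} = \frac{1}{2} \approx 0.5$)
$T{\left(f \right)} = \frac{1}{2}$
$- \frac{47035}{\left(T{\left(7 \right)} + y{\left(j{\left(I{\left(-4,6 \right)} \right)},3 \right)}\right)^{2}} = - \frac{47035}{\left(\frac{1}{2} + 1\right)^{2}} = - \frac{47035}{\left(\frac{3}{2}\right)^{2}} = - \frac{47035}{\frac{9}{4}} = \left(-47035\right) \frac{4}{9} = - \frac{188140}{9}$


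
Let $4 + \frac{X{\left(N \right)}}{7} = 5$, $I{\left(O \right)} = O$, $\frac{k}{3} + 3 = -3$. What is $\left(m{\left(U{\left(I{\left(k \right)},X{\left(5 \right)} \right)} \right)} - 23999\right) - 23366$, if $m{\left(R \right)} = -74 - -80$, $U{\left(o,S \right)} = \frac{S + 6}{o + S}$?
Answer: $-47359$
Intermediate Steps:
$k = -18$ ($k = -9 + 3 \left(-3\right) = -9 - 9 = -18$)
$X{\left(N \right)} = 7$ ($X{\left(N \right)} = -28 + 7 \cdot 5 = -28 + 35 = 7$)
$U{\left(o,S \right)} = \frac{6 + S}{S + o}$
$m{\left(R \right)} = 6$ ($m{\left(R \right)} = -74 + 80 = 6$)
$\left(m{\left(U{\left(I{\left(k \right)},X{\left(5 \right)} \right)} \right)} - 23999\right) - 23366 = \left(6 - 23999\right) - 23366 = -23993 - 23366 = -47359$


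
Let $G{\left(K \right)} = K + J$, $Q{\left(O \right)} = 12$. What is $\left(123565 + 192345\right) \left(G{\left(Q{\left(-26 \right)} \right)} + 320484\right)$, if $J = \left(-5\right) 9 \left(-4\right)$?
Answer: $101304755160$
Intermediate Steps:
$J = 180$ ($J = \left(-45\right) \left(-4\right) = 180$)
$G{\left(K \right)} = 180 + K$ ($G{\left(K \right)} = K + 180 = 180 + K$)
$\left(123565 + 192345\right) \left(G{\left(Q{\left(-26 \right)} \right)} + 320484\right) = \left(123565 + 192345\right) \left(\left(180 + 12\right) + 320484\right) = 315910 \left(192 + 320484\right) = 315910 \cdot 320676 = 101304755160$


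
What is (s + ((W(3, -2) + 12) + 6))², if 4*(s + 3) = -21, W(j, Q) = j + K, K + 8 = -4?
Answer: 9/16 ≈ 0.56250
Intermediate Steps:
K = -12 (K = -8 - 4 = -12)
W(j, Q) = -12 + j (W(j, Q) = j - 12 = -12 + j)
s = -33/4 (s = -3 + (¼)*(-21) = -3 - 21/4 = -33/4 ≈ -8.2500)
(s + ((W(3, -2) + 12) + 6))² = (-33/4 + (((-12 + 3) + 12) + 6))² = (-33/4 + ((-9 + 12) + 6))² = (-33/4 + (3 + 6))² = (-33/4 + 9)² = (¾)² = 9/16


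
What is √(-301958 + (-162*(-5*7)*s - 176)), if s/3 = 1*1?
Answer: 2*I*√71281 ≈ 533.97*I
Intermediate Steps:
s = 3 (s = 3*(1*1) = 3*1 = 3)
√(-301958 + (-162*(-5*7)*s - 176)) = √(-301958 + (-162*(-5*7)*3 - 176)) = √(-301958 + (-(-5670)*3 - 176)) = √(-301958 + (-162*(-105) - 176)) = √(-301958 + (17010 - 176)) = √(-301958 + 16834) = √(-285124) = 2*I*√71281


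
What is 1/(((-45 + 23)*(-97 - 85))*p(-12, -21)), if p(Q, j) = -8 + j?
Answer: -1/116116 ≈ -8.6121e-6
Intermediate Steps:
1/(((-45 + 23)*(-97 - 85))*p(-12, -21)) = 1/(((-45 + 23)*(-97 - 85))*(-8 - 21)) = 1/(-22*(-182)*(-29)) = 1/(4004*(-29)) = 1/(-116116) = -1/116116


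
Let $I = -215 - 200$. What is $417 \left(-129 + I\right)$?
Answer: $-226848$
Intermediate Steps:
$I = -415$
$417 \left(-129 + I\right) = 417 \left(-129 - 415\right) = 417 \left(-544\right) = -226848$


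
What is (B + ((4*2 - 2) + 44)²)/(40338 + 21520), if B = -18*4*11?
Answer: 854/30929 ≈ 0.027612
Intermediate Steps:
B = -792 (B = -72*11 = -792)
(B + ((4*2 - 2) + 44)²)/(40338 + 21520) = (-792 + ((4*2 - 2) + 44)²)/(40338 + 21520) = (-792 + ((8 - 2) + 44)²)/61858 = (-792 + (6 + 44)²)*(1/61858) = (-792 + 50²)*(1/61858) = (-792 + 2500)*(1/61858) = 1708*(1/61858) = 854/30929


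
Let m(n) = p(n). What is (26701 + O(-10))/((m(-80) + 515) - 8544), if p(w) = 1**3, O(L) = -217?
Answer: -2207/669 ≈ -3.2990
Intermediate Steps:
p(w) = 1
m(n) = 1
(26701 + O(-10))/((m(-80) + 515) - 8544) = (26701 - 217)/((1 + 515) - 8544) = 26484/(516 - 8544) = 26484/(-8028) = 26484*(-1/8028) = -2207/669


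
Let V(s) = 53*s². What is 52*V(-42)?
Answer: 4861584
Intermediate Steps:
52*V(-42) = 52*(53*(-42)²) = 52*(53*1764) = 52*93492 = 4861584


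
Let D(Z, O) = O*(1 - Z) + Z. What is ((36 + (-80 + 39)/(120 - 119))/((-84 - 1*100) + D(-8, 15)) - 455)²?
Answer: 672364900/3249 ≈ 2.0695e+5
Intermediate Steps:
D(Z, O) = Z + O*(1 - Z)
((36 + (-80 + 39)/(120 - 119))/((-84 - 1*100) + D(-8, 15)) - 455)² = ((36 + (-80 + 39)/(120 - 119))/((-84 - 1*100) + (15 - 8 - 1*15*(-8))) - 455)² = ((36 - 41/1)/((-84 - 100) + (15 - 8 + 120)) - 455)² = ((36 - 41*1)/(-184 + 127) - 455)² = ((36 - 41)/(-57) - 455)² = (-5*(-1/57) - 455)² = (5/57 - 455)² = (-25930/57)² = 672364900/3249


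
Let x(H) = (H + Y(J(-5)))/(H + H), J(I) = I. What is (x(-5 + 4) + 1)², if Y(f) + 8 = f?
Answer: 64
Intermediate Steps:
Y(f) = -8 + f
x(H) = (-13 + H)/(2*H) (x(H) = (H + (-8 - 5))/(H + H) = (H - 13)/((2*H)) = (-13 + H)*(1/(2*H)) = (-13 + H)/(2*H))
(x(-5 + 4) + 1)² = ((-13 + (-5 + 4))/(2*(-5 + 4)) + 1)² = ((½)*(-13 - 1)/(-1) + 1)² = ((½)*(-1)*(-14) + 1)² = (7 + 1)² = 8² = 64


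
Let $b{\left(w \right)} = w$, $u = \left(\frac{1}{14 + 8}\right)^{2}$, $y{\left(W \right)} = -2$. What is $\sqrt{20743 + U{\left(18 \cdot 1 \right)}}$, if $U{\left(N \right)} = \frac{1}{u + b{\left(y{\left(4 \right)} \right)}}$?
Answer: $\frac{\sqrt{19396083099}}{967} \approx 144.02$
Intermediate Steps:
$u = \frac{1}{484}$ ($u = \left(\frac{1}{22}\right)^{2} = \frac{1}{484} \approx 0.0020661$)
$U{\left(N \right)} = - \frac{484}{967}$ ($U{\left(N \right)} = \frac{1}{\frac{1}{484} - 2} = \frac{1}{- \frac{967}{484}} = - \frac{484}{967}$)
$\sqrt{20743 + U{\left(18 \cdot 1 \right)}} = \sqrt{20743 - \frac{484}{967}} = \sqrt{\frac{20057997}{967}} = \frac{\sqrt{19396083099}}{967}$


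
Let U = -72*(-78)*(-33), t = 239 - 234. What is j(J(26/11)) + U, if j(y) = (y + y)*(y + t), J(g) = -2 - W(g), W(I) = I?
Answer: -22425360/121 ≈ -1.8533e+5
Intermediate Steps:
t = 5
U = -185328 (U = 5616*(-33) = -185328)
J(g) = -2 - g
j(y) = 2*y*(5 + y) (j(y) = (y + y)*(y + 5) = (2*y)*(5 + y) = 2*y*(5 + y))
j(J(26/11)) + U = 2*(-2 - 26/11)*(5 + (-2 - 26/11)) - 185328 = 2*(-48/11)*(5 - 48/11) - 185328 = 2*(-48/11)*(7/11) - 185328 = -672/121 - 185328 = -22425360/121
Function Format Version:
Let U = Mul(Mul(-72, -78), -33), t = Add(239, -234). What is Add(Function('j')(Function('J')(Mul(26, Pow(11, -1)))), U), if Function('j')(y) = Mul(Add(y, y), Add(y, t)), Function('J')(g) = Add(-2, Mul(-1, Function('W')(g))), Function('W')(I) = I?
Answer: Rational(-22425360, 121) ≈ -1.8533e+5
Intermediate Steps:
t = 5
U = -185328 (U = Mul(5616, -33) = -185328)
Function('J')(g) = Add(-2, Mul(-1, g))
Function('j')(y) = Mul(2, y, Add(5, y)) (Function('j')(y) = Mul(Add(y, y), Add(y, 5)) = Mul(Mul(2, y), Add(5, y)) = Mul(2, y, Add(5, y)))
Add(Function('j')(Function('J')(Mul(26, Pow(11, -1)))), U) = Add(Mul(2, Add(-2, Mul(-1, Mul(26, Pow(11, -1)))), Add(5, Add(-2, Mul(-1, Mul(26, Pow(11, -1)))))), -185328) = Add(Mul(2, Add(-2, Mul(-1, Mul(26, Rational(1, 11)))), Add(5, Add(-2, Mul(-1, Mul(26, Rational(1, 11)))))), -185328) = Add(Mul(2, Add(-2, Mul(-1, Rational(26, 11))), Add(5, Add(-2, Mul(-1, Rational(26, 11))))), -185328) = Add(Mul(2, Add(-2, Rational(-26, 11)), Add(5, Add(-2, Rational(-26, 11)))), -185328) = Add(Mul(2, Rational(-48, 11), Add(5, Rational(-48, 11))), -185328) = Add(Mul(2, Rational(-48, 11), Rational(7, 11)), -185328) = Add(Rational(-672, 121), -185328) = Rational(-22425360, 121)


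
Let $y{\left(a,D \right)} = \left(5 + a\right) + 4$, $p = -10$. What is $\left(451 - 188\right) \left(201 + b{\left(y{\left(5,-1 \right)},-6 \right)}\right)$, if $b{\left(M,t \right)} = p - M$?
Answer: $46551$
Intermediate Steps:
$y{\left(a,D \right)} = 9 + a$
$b{\left(M,t \right)} = -10 - M$
$\left(451 - 188\right) \left(201 + b{\left(y{\left(5,-1 \right)},-6 \right)}\right) = \left(451 - 188\right) \left(201 - 24\right) = 263 \left(201 - 24\right) = 263 \cdot 177 = 46551$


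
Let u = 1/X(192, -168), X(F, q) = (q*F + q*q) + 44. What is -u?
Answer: 1/3988 ≈ 0.00025075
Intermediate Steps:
X(F, q) = 44 + q² + F*q (X(F, q) = (F*q + q²) + 44 = (q² + F*q) + 44 = 44 + q² + F*q)
u = -1/3988 (u = 1/(44 + (-168)² + 192*(-168)) = 1/(44 + 28224 - 32256) = 1/(-3988) = -1/3988 ≈ -0.00025075)
-u = -1*(-1/3988) = 1/3988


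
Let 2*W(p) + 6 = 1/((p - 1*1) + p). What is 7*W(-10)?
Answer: -127/6 ≈ -21.167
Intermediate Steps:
W(p) = -3 + 1/(2*(-1 + 2*p)) (W(p) = -3 + 1/(2*((p - 1*1) + p)) = -3 + 1/(2*((p - 1) + p)) = -3 + 1/(2*((-1 + p) + p)) = -3 + 1/(2*(-1 + 2*p)))
7*W(-10) = 7*((7 - 12*(-10))/(2*(-1 + 2*(-10)))) = 7*((7 + 120)/(2*(-1 - 20))) = 7*((½)*127/(-21)) = 7*((½)*(-1/21)*127) = 7*(-127/42) = -127/6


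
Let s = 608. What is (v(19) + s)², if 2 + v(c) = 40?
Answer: 417316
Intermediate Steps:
v(c) = 38 (v(c) = -2 + 40 = 38)
(v(19) + s)² = (38 + 608)² = 646² = 417316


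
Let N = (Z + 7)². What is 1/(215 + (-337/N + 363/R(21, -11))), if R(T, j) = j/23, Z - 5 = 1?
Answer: -169/92273 ≈ -0.0018315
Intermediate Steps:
Z = 6 (Z = 5 + 1 = 6)
R(T, j) = j/23 (R(T, j) = j*(1/23) = j/23)
N = 169 (N = (6 + 7)² = 13² = 169)
1/(215 + (-337/N + 363/R(21, -11))) = 1/(215 + (-337/169 + 363/(((1/23)*(-11))))) = 1/(215 + (-337*1/169 + 363/(-11/23))) = 1/(215 + (-337/169 + 363*(-23/11))) = 1/(215 + (-337/169 - 759)) = 1/(215 - 128608/169) = 1/(-92273/169) = -169/92273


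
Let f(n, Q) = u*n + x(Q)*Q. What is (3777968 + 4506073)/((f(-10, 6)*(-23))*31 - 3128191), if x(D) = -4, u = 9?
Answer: -8284041/3046909 ≈ -2.7188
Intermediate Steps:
f(n, Q) = -4*Q + 9*n (f(n, Q) = 9*n - 4*Q = -4*Q + 9*n)
(3777968 + 4506073)/((f(-10, 6)*(-23))*31 - 3128191) = (3777968 + 4506073)/(((-4*6 + 9*(-10))*(-23))*31 - 3128191) = 8284041/(((-24 - 90)*(-23))*31 - 3128191) = 8284041/(-114*(-23)*31 - 3128191) = 8284041/(2622*31 - 3128191) = 8284041/(81282 - 3128191) = 8284041/(-3046909) = 8284041*(-1/3046909) = -8284041/3046909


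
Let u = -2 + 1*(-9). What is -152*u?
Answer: 1672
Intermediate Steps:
u = -11 (u = -2 - 9 = -11)
-152*u = -152*(-11) = 1672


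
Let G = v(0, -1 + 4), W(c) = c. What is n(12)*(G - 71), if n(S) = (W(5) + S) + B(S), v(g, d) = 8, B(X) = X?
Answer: -1827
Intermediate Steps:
n(S) = 5 + 2*S (n(S) = (5 + S) + S = 5 + 2*S)
G = 8
n(12)*(G - 71) = (5 + 2*12)*(8 - 71) = (5 + 24)*(-63) = 29*(-63) = -1827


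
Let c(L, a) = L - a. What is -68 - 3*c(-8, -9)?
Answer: -71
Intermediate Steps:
-68 - 3*c(-8, -9) = -68 - 3*(-8 - 1*(-9)) = -68 - 3*(-8 + 9) = -68 - 3*1 = -68 - 3 = -71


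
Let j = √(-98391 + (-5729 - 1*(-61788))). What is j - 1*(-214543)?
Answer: 214543 + 2*I*√10583 ≈ 2.1454e+5 + 205.75*I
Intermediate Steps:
j = 2*I*√10583 (j = √(-98391 + (-5729 + 61788)) = √(-98391 + 56059) = √(-42332) = 2*I*√10583 ≈ 205.75*I)
j - 1*(-214543) = 2*I*√10583 - 1*(-214543) = 2*I*√10583 + 214543 = 214543 + 2*I*√10583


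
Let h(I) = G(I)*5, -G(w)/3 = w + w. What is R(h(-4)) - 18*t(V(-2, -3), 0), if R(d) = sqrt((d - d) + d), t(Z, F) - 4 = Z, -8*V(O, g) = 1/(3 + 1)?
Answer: -1143/16 + 2*sqrt(30) ≈ -60.483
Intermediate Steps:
V(O, g) = -1/32 (V(O, g) = -1/(8*(3 + 1)) = -1/8/4 = -1/8*1/4 = -1/32)
t(Z, F) = 4 + Z
G(w) = -6*w (G(w) = -3*(w + w) = -6*w)
h(I) = -30*I (h(I) = -6*I*5 = -30*I)
R(d) = sqrt(d) (R(d) = sqrt(0 + d) = sqrt(d))
R(h(-4)) - 18*t(V(-2, -3), 0) = sqrt(-30*(-4)) - 18*(4 - 1/32) = sqrt(120) - 18*127/32 = 2*sqrt(30) - 1*1143/16 = 2*sqrt(30) - 1143/16 = -1143/16 + 2*sqrt(30)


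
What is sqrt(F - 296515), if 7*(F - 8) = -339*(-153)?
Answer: I*sqrt(14165774)/7 ≈ 537.68*I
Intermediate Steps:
F = 51923/7 (F = 8 + (-339*(-153))/7 = 8 + (1/7)*51867 = 8 + 51867/7 = 51923/7 ≈ 7417.6)
sqrt(F - 296515) = sqrt(51923/7 - 296515) = sqrt(-2023682/7) = I*sqrt(14165774)/7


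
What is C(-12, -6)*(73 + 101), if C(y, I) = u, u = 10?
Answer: 1740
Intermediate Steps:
C(y, I) = 10
C(-12, -6)*(73 + 101) = 10*(73 + 101) = 10*174 = 1740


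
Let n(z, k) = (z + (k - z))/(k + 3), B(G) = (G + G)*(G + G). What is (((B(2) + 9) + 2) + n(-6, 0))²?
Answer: 729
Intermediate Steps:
B(G) = 4*G² (B(G) = (2*G)*(2*G) = 4*G²)
n(z, k) = k/(3 + k)
(((B(2) + 9) + 2) + n(-6, 0))² = (((4*2² + 9) + 2) + 0/(3 + 0))² = (((4*4 + 9) + 2) + 0/3)² = (((16 + 9) + 2) + 0*(⅓))² = ((25 + 2) + 0)² = (27 + 0)² = 27² = 729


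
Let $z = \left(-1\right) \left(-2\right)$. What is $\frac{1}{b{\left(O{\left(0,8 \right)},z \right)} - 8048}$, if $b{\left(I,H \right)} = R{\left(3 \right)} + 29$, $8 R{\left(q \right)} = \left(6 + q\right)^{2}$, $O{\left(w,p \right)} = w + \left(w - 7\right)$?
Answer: $- \frac{8}{64071} \approx -0.00012486$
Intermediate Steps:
$z = 2$
$O{\left(w,p \right)} = -7 + 2 w$ ($O{\left(w,p \right)} = w + \left(-7 + w\right) = -7 + 2 w$)
$R{\left(q \right)} = \frac{\left(6 + q\right)^{2}}{8}$
$b{\left(I,H \right)} = \frac{313}{8}$ ($b{\left(I,H \right)} = \frac{\left(6 + 3\right)^{2}}{8} + 29 = \frac{9^{2}}{8} + 29 = \frac{1}{8} \cdot 81 + 29 = \frac{81}{8} + 29 = \frac{313}{8}$)
$\frac{1}{b{\left(O{\left(0,8 \right)},z \right)} - 8048} = \frac{1}{\frac{313}{8} - 8048} = \frac{1}{- \frac{64071}{8}} = - \frac{8}{64071}$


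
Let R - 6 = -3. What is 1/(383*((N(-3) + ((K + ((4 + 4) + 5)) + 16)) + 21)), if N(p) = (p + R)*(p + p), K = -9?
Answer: 1/15703 ≈ 6.3682e-5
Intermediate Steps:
R = 3 (R = 6 - 3 = 3)
N(p) = 2*p*(3 + p) (N(p) = (p + 3)*(p + p) = (3 + p)*(2*p) = 2*p*(3 + p))
1/(383*((N(-3) + ((K + ((4 + 4) + 5)) + 16)) + 21)) = 1/(383*((2*(-3)*(3 - 3) + ((-9 + ((4 + 4) + 5)) + 16)) + 21)) = 1/(383*((2*(-3)*0 + ((-9 + (8 + 5)) + 16)) + 21)) = 1/(383*((0 + ((-9 + 13) + 16)) + 21)) = 1/(383*((0 + (4 + 16)) + 21)) = 1/(383*((0 + 20) + 21)) = 1/(383*(20 + 21)) = 1/(383*41) = 1/15703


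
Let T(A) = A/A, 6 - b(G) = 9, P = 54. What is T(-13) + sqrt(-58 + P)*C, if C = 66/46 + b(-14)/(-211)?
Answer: 1 + 14064*I/4853 ≈ 1.0 + 2.898*I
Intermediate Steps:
b(G) = -3 (b(G) = 6 - 1*9 = 6 - 9 = -3)
C = 7032/4853 (C = 66/46 - 3/(-211) = 66*(1/46) - 3*(-1/211) = 33/23 + 3/211 = 7032/4853 ≈ 1.4490)
T(A) = 1
T(-13) + sqrt(-58 + P)*C = 1 + sqrt(-58 + 54)*(7032/4853) = 1 + sqrt(-4)*(7032/4853) = 1 + (2*I)*(7032/4853) = 1 + 14064*I/4853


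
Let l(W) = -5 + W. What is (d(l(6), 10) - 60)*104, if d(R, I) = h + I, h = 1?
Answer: -5096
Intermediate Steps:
d(R, I) = 1 + I
(d(l(6), 10) - 60)*104 = ((1 + 10) - 60)*104 = (11 - 60)*104 = -49*104 = -5096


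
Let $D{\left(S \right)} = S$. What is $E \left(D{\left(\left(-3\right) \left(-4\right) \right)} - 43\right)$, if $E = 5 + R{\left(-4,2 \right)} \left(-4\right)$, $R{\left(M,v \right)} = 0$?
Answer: $-155$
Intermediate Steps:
$E = 5$ ($E = 5 + 0 \left(-4\right) = 5 + 0 = 5$)
$E \left(D{\left(\left(-3\right) \left(-4\right) \right)} - 43\right) = 5 \left(\left(-3\right) \left(-4\right) - 43\right) = 5 \left(12 - 43\right) = 5 \left(-31\right) = -155$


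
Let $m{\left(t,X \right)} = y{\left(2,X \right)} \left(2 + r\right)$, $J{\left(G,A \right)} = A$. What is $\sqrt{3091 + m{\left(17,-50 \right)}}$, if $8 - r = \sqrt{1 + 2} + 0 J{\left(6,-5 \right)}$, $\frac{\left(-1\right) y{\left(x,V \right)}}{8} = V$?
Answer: $\sqrt{7091 - 400 \sqrt{3}} \approx 79.989$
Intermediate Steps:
$y{\left(x,V \right)} = - 8 V$
$r = 8 - \sqrt{3}$ ($r = 8 - \left(\sqrt{1 + 2} + 0 \left(-5\right)\right) = 8 - \left(\sqrt{3} + 0\right) = 8 - \sqrt{3} \approx 6.268$)
$m{\left(t,X \right)} = - 8 X \left(10 - \sqrt{3}\right)$ ($m{\left(t,X \right)} = - 8 X \left(2 + \left(8 - \sqrt{3}\right)\right) = - 8 X \left(10 - \sqrt{3}\right)$)
$\sqrt{3091 + m{\left(17,-50 \right)}} = \sqrt{3091 + 8 \left(-50\right) \left(-10 + \sqrt{3}\right)} = \sqrt{3091 + \left(4000 - 400 \sqrt{3}\right)} = \sqrt{7091 - 400 \sqrt{3}}$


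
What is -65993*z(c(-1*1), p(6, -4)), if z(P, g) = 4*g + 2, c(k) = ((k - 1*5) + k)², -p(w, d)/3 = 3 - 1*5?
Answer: -1715818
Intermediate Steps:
p(w, d) = 6 (p(w, d) = -3*(3 - 1*5) = -3*(3 - 5) = -3*(-2) = 6)
c(k) = (-5 + 2*k)² (c(k) = ((k - 5) + k)² = ((-5 + k) + k)² = (-5 + 2*k)²)
z(P, g) = 2 + 4*g
-65993*z(c(-1*1), p(6, -4)) = -65993*(2 + 4*6) = -65993*(2 + 24) = -65993*26 = -1715818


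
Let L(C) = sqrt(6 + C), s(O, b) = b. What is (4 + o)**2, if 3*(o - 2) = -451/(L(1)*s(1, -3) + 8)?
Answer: 25702363/9 + 3238180*sqrt(7)/3 ≈ 5.7116e+6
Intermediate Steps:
o = 2 - 451/(3*(8 - 3*sqrt(7))) (o = 2 + (-451/(sqrt(6 + 1)*(-3) + 8))/3 = 2 + (-451/(sqrt(7)*(-3) + 8))/3 = 2 + (-451/(-3*sqrt(7) + 8))/3 = 2 + (-451/(8 - 3*sqrt(7)))/3 = 2 - 451/(3*(8 - 3*sqrt(7))) ≈ -2393.9)
(4 + o)**2 = (4 + (-3602/3 - 451*sqrt(7)))**2 = (-3590/3 - 451*sqrt(7))**2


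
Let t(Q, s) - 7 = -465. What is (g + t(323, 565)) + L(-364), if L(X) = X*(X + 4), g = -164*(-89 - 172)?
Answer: 173386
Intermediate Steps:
t(Q, s) = -458 (t(Q, s) = 7 - 465 = -458)
g = 42804 (g = -164*(-261) = 42804)
L(X) = X*(4 + X)
(g + t(323, 565)) + L(-364) = (42804 - 458) - 364*(4 - 364) = 42346 - 364*(-360) = 42346 + 131040 = 173386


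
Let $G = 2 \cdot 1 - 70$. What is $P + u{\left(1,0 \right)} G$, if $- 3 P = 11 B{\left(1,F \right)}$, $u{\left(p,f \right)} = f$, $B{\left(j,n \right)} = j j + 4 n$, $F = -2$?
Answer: $\frac{77}{3} \approx 25.667$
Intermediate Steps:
$B{\left(j,n \right)} = j^{2} + 4 n$
$G = -68$ ($G = 2 - 70 = -68$)
$P = \frac{77}{3}$ ($P = - \frac{11 \left(1^{2} + 4 \left(-2\right)\right)}{3} = - \frac{11 \left(1 - 8\right)}{3} = - \frac{11 \left(-7\right)}{3} = \left(- \frac{1}{3}\right) \left(-77\right) = \frac{77}{3} \approx 25.667$)
$P + u{\left(1,0 \right)} G = \frac{77}{3} + 0 \left(-68\right) = \frac{77}{3} + 0 = \frac{77}{3}$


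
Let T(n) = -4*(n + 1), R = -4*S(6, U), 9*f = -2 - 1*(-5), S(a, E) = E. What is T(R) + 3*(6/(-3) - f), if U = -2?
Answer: -43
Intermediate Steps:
f = ⅓ (f = (-2 - 1*(-5))/9 = (-2 + 5)/9 = (⅑)*3 = ⅓ ≈ 0.33333)
R = 8 (R = -4*(-2) = 8)
T(n) = -4 - 4*n (T(n) = -4*(1 + n) = -4 - 4*n)
T(R) + 3*(6/(-3) - f) = (-4 - 4*8) + 3*(6/(-3) - 1*⅓) = (-4 - 32) + 3*(6*(-⅓) - ⅓) = -36 + 3*(-2 - ⅓) = -36 + 3*(-7/3) = -36 - 7 = -43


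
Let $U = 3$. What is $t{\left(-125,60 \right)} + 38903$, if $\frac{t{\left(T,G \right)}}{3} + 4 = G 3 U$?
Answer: $40511$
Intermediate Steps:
$t{\left(T,G \right)} = -12 + 27 G$ ($t{\left(T,G \right)} = -12 + 3 G 3 \cdot 3 = -12 + 3 \cdot 3 G 3 = -12 + 3 \cdot 9 G = -12 + 27 G$)
$t{\left(-125,60 \right)} + 38903 = \left(-12 + 27 \cdot 60\right) + 38903 = \left(-12 + 1620\right) + 38903 = 1608 + 38903 = 40511$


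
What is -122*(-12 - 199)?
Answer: 25742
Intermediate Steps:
-122*(-12 - 199) = -122*(-211) = 25742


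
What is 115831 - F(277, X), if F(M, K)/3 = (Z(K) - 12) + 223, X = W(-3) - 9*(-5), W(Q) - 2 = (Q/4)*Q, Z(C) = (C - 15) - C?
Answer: 115243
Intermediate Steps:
Z(C) = -15 (Z(C) = (-15 + C) - C = -15)
W(Q) = 2 + Q**2/4 (W(Q) = 2 + (Q/4)*Q = 2 + Q**2/4)
X = 197/4 (X = (2 + (1/4)*(-3)**2) - 9*(-5) = (2 + (1/4)*9) + 45 = (2 + 9/4) + 45 = 17/4 + 45 = 197/4 ≈ 49.250)
F(M, K) = 588 (F(M, K) = 3*((-15 - 12) + 223) = 3*(-27 + 223) = 3*196 = 588)
115831 - F(277, X) = 115831 - 1*588 = 115831 - 588 = 115243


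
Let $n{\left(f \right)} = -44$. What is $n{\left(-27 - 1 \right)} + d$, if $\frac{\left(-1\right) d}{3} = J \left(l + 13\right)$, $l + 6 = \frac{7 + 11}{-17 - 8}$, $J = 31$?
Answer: $- \frac{15701}{25} \approx -628.04$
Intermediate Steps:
$l = - \frac{168}{25}$ ($l = -6 + \frac{7 + 11}{-17 - 8} = -6 + \frac{18}{-25} = -6 + 18 \left(- \frac{1}{25}\right) = -6 - \frac{18}{25} = - \frac{168}{25} \approx -6.72$)
$d = - \frac{14601}{25}$ ($d = - 3 \cdot 31 \left(- \frac{168}{25} + 13\right) = - 3 \cdot 31 \cdot \frac{157}{25} = \left(-3\right) \frac{4867}{25} = - \frac{14601}{25} \approx -584.04$)
$n{\left(-27 - 1 \right)} + d = -44 - \frac{14601}{25} = - \frac{15701}{25}$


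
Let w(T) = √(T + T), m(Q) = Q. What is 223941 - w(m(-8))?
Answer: 223941 - 4*I ≈ 2.2394e+5 - 4.0*I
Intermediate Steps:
w(T) = √2*√T (w(T) = √(2*T) = √2*√T)
223941 - w(m(-8)) = 223941 - √2*√(-8) = 223941 - √2*2*I*√2 = 223941 - 4*I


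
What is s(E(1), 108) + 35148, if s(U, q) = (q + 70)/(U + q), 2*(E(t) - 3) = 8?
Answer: 4042198/115 ≈ 35150.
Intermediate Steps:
E(t) = 7 (E(t) = 3 + (½)*8 = 3 + 4 = 7)
s(U, q) = (70 + q)/(U + q)
s(E(1), 108) + 35148 = (70 + 108)/(7 + 108) + 35148 = 178/115 + 35148 = 4042198/115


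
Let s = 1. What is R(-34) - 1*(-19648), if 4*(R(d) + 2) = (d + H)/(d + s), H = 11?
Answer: 2593295/132 ≈ 19646.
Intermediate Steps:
R(d) = -2 + (11 + d)/(4*(1 + d)) (R(d) = -2 + ((d + 11)/(d + 1))/4 = -2 + ((11 + d)/(1 + d))/4 = -2 + (11 + d)/(4*(1 + d)))
R(-34) - 1*(-19648) = (3 - 7*(-34))/(4*(1 - 34)) - 1*(-19648) = (¼)*(3 + 238)/(-33) + 19648 = (¼)*(-1/33)*241 + 19648 = -241/132 + 19648 = 2593295/132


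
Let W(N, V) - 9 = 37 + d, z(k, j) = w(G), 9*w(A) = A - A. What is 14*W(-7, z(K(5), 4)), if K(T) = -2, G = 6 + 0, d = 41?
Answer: 1218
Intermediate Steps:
G = 6
w(A) = 0 (w(A) = (A - A)/9 = (1/9)*0 = 0)
z(k, j) = 0
W(N, V) = 87 (W(N, V) = 9 + (37 + 41) = 9 + 78 = 87)
14*W(-7, z(K(5), 4)) = 14*87 = 1218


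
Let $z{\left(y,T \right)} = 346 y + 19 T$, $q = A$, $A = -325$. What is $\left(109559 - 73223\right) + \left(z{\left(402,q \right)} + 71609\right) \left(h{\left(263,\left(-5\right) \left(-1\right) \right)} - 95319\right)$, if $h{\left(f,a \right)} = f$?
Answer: $-19441387120$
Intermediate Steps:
$q = -325$
$z{\left(y,T \right)} = 19 T + 346 y$
$\left(109559 - 73223\right) + \left(z{\left(402,q \right)} + 71609\right) \left(h{\left(263,\left(-5\right) \left(-1\right) \right)} - 95319\right) = \left(109559 - 73223\right) + \left(\left(19 \left(-325\right) + 346 \cdot 402\right) + 71609\right) \left(263 - 95319\right) = 36336 + \left(\left(-6175 + 139092\right) + 71609\right) \left(-95056\right) = 36336 + \left(132917 + 71609\right) \left(-95056\right) = 36336 + 204526 \left(-95056\right) = 36336 - 19441423456 = -19441387120$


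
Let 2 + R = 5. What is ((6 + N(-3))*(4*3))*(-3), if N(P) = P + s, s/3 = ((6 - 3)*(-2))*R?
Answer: 1836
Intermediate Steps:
R = 3 (R = -2 + 5 = 3)
s = -54 (s = 3*(((6 - 3)*(-2))*3) = 3*((3*(-2))*3) = 3*(-6*3) = 3*(-18) = -54)
N(P) = -54 + P (N(P) = P - 54 = -54 + P)
((6 + N(-3))*(4*3))*(-3) = ((6 + (-54 - 3))*(4*3))*(-3) = ((6 - 57)*12)*(-3) = -51*12*(-3) = -612*(-3) = 1836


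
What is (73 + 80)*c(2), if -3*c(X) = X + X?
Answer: -204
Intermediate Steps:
c(X) = -2*X/3 (c(X) = -(X + X)/3 = -2*X/3)
(73 + 80)*c(2) = (73 + 80)*(-⅔*2) = 153*(-4/3) = -204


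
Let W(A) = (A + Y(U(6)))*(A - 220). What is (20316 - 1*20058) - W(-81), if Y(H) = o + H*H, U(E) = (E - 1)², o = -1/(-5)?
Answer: 820311/5 ≈ 1.6406e+5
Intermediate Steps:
o = ⅕ (o = -1*(-⅕) = ⅕ ≈ 0.20000)
U(E) = (-1 + E)²
Y(H) = ⅕ + H² (Y(H) = ⅕ + H*H = ⅕ + H²)
W(A) = (-220 + A)*(3126/5 + A) (W(A) = (A + (⅕ + ((-1 + 6)²)²))*(A - 220) = (A + (⅕ + (5²)²))*(-220 + A) = (A + (⅕ + 25²))*(-220 + A) = (A + (⅕ + 625))*(-220 + A) = (A + 3126/5)*(-220 + A) = (3126/5 + A)*(-220 + A) = (-220 + A)*(3126/5 + A))
(20316 - 1*20058) - W(-81) = (20316 - 1*20058) - (-137544 + (-81)² + (2026/5)*(-81)) = (20316 - 20058) - (-137544 + 6561 - 164106/5) = 258 - 1*(-819021/5) = 258 + 819021/5 = 820311/5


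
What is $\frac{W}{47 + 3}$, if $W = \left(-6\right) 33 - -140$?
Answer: $- \frac{29}{25} \approx -1.16$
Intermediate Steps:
$W = -58$ ($W = -198 + 140 = -58$)
$\frac{W}{47 + 3} = - \frac{58}{47 + 3} = - \frac{58}{50} = \left(-58\right) \frac{1}{50} = - \frac{29}{25}$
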